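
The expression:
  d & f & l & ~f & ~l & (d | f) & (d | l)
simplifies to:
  False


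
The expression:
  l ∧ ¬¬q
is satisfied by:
  {q: True, l: True}


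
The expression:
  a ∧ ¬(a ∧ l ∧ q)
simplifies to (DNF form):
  (a ∧ ¬l) ∨ (a ∧ ¬q)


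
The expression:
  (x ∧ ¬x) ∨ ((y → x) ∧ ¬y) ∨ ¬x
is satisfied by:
  {y: False, x: False}
  {x: True, y: False}
  {y: True, x: False}


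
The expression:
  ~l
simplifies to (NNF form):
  ~l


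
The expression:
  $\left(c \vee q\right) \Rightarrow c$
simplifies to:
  $c \vee \neg q$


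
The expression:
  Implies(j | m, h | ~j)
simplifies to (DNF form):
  h | ~j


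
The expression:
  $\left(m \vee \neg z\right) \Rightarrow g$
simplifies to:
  $g \vee \left(z \wedge \neg m\right)$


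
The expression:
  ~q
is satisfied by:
  {q: False}


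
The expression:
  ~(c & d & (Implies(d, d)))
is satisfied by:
  {c: False, d: False}
  {d: True, c: False}
  {c: True, d: False}


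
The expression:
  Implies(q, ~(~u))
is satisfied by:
  {u: True, q: False}
  {q: False, u: False}
  {q: True, u: True}


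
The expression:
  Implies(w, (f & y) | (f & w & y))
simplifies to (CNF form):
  (f | ~w) & (y | ~w)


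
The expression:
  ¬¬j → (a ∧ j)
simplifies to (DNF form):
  a ∨ ¬j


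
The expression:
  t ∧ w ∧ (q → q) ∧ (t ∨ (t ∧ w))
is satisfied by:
  {t: True, w: True}


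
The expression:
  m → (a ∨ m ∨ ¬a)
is always true.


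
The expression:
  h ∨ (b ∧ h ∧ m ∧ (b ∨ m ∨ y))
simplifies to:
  h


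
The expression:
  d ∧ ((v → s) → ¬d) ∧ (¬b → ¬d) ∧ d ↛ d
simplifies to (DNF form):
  False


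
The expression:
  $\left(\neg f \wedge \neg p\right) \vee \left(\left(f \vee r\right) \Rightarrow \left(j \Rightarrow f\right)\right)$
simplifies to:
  $f \vee \neg j \vee \neg p \vee \neg r$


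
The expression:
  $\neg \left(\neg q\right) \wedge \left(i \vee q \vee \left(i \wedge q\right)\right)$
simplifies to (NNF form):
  $q$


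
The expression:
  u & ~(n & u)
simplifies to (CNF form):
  u & ~n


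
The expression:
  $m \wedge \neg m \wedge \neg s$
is never true.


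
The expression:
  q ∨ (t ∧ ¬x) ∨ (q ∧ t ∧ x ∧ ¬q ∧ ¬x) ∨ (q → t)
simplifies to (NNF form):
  True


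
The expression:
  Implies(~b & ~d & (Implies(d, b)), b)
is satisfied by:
  {b: True, d: True}
  {b: True, d: False}
  {d: True, b: False}


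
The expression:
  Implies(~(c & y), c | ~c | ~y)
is always true.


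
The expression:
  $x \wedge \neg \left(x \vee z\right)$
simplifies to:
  $\text{False}$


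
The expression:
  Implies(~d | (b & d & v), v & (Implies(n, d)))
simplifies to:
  d | (v & ~n)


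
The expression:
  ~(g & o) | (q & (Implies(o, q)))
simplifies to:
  q | ~g | ~o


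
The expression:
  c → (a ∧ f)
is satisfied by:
  {a: True, f: True, c: False}
  {a: True, f: False, c: False}
  {f: True, a: False, c: False}
  {a: False, f: False, c: False}
  {a: True, c: True, f: True}


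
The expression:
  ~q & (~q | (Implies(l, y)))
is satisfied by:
  {q: False}


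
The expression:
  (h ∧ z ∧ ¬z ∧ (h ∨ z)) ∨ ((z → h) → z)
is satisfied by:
  {z: True}


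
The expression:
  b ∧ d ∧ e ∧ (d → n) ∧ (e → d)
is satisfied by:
  {e: True, b: True, d: True, n: True}


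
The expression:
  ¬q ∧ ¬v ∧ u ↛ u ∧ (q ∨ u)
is never true.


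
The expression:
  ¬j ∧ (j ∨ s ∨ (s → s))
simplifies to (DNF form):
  ¬j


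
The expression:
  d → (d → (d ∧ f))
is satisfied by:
  {f: True, d: False}
  {d: False, f: False}
  {d: True, f: True}


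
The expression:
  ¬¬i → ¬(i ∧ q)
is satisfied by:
  {q: False, i: False}
  {i: True, q: False}
  {q: True, i: False}


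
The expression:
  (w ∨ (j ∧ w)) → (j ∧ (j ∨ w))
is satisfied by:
  {j: True, w: False}
  {w: False, j: False}
  {w: True, j: True}


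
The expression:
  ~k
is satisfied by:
  {k: False}


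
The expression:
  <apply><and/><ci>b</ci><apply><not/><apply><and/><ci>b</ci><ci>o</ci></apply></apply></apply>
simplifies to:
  <apply><and/><ci>b</ci><apply><not/><ci>o</ci></apply></apply>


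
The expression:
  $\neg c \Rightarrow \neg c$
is always true.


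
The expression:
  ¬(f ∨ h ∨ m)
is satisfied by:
  {h: False, f: False, m: False}


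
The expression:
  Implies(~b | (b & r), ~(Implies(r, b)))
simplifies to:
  (b & ~r) | (r & ~b)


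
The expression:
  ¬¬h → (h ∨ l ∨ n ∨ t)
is always true.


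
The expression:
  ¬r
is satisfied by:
  {r: False}


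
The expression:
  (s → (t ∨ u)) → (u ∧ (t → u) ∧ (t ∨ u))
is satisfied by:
  {u: True, s: True, t: False}
  {u: True, s: False, t: False}
  {t: True, u: True, s: True}
  {t: True, u: True, s: False}
  {s: True, t: False, u: False}


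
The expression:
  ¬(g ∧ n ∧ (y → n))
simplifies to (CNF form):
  ¬g ∨ ¬n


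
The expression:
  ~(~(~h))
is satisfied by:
  {h: False}


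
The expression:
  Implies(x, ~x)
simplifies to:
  ~x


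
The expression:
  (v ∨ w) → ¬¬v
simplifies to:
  v ∨ ¬w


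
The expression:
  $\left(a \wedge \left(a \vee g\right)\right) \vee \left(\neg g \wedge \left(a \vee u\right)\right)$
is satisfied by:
  {a: True, u: True, g: False}
  {a: True, g: False, u: False}
  {a: True, u: True, g: True}
  {a: True, g: True, u: False}
  {u: True, g: False, a: False}


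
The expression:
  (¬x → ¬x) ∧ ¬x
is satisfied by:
  {x: False}


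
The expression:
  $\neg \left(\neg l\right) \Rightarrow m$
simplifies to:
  $m \vee \neg l$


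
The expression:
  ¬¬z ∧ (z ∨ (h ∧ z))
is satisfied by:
  {z: True}


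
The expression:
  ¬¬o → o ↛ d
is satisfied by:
  {o: False, d: False}
  {d: True, o: False}
  {o: True, d: False}


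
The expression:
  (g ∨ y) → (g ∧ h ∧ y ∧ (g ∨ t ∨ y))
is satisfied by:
  {h: True, g: False, y: False}
  {g: False, y: False, h: False}
  {y: True, h: True, g: True}


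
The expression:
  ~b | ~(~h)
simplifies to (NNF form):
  h | ~b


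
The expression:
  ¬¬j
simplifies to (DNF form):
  j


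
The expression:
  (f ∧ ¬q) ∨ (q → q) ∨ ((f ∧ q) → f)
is always true.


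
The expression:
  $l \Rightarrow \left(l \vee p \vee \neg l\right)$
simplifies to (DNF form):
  $\text{True}$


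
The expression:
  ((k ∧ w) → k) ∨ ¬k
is always true.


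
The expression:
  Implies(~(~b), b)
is always true.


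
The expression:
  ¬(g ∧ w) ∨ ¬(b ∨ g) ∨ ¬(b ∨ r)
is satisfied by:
  {b: False, w: False, g: False, r: False}
  {r: True, b: False, w: False, g: False}
  {b: True, r: False, w: False, g: False}
  {r: True, b: True, w: False, g: False}
  {g: True, r: False, b: False, w: False}
  {r: True, g: True, b: False, w: False}
  {g: True, b: True, r: False, w: False}
  {r: True, g: True, b: True, w: False}
  {w: True, g: False, b: False, r: False}
  {w: True, r: True, g: False, b: False}
  {w: True, b: True, g: False, r: False}
  {r: True, w: True, b: True, g: False}
  {w: True, g: True, r: False, b: False}


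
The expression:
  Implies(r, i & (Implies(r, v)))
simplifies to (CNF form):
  (i | ~r) & (v | ~r)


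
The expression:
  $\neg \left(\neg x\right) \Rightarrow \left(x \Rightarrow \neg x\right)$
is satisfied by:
  {x: False}


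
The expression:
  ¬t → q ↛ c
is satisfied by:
  {t: True, q: True, c: False}
  {t: True, q: False, c: False}
  {t: True, c: True, q: True}
  {t: True, c: True, q: False}
  {q: True, c: False, t: False}


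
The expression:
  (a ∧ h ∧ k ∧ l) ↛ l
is never true.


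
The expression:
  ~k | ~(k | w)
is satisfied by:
  {k: False}


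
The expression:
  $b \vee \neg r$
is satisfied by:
  {b: True, r: False}
  {r: False, b: False}
  {r: True, b: True}


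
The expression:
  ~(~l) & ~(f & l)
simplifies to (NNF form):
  l & ~f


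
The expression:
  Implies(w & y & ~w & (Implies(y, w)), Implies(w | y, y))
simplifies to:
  True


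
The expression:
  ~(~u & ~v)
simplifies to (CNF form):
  u | v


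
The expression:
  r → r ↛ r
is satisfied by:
  {r: False}


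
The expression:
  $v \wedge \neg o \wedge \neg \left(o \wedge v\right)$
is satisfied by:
  {v: True, o: False}


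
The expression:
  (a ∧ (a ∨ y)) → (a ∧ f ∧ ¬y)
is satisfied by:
  {f: True, a: False, y: False}
  {f: False, a: False, y: False}
  {y: True, f: True, a: False}
  {y: True, f: False, a: False}
  {a: True, f: True, y: False}


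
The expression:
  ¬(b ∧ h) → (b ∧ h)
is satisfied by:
  {h: True, b: True}


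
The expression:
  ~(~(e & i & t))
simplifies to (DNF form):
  e & i & t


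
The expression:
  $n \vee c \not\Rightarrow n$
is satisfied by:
  {n: True, c: True}
  {n: True, c: False}
  {c: True, n: False}


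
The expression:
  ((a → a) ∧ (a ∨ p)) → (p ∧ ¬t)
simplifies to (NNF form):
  (p ∧ ¬t) ∨ (¬a ∧ ¬p)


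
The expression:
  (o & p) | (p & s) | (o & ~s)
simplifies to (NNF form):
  (p & s) | (o & ~s)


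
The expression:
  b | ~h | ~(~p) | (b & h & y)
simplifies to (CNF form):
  b | p | ~h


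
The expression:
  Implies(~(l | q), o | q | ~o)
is always true.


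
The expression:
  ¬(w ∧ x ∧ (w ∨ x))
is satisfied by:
  {w: False, x: False}
  {x: True, w: False}
  {w: True, x: False}


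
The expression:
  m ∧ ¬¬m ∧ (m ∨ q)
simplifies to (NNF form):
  m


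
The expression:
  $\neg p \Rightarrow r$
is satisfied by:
  {r: True, p: True}
  {r: True, p: False}
  {p: True, r: False}


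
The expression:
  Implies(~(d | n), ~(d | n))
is always true.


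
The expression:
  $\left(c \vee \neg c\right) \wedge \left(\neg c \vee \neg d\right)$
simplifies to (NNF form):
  $\neg c \vee \neg d$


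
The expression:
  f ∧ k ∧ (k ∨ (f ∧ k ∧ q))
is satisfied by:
  {f: True, k: True}


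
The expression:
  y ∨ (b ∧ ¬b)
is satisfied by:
  {y: True}


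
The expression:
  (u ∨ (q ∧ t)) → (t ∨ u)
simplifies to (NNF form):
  True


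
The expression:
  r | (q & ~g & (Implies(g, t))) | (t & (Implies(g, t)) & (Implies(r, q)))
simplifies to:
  r | t | (q & ~g)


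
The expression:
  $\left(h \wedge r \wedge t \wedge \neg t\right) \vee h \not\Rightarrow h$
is never true.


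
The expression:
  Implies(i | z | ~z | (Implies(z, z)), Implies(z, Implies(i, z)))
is always true.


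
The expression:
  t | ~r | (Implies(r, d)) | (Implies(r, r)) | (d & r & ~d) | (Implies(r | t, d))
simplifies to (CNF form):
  True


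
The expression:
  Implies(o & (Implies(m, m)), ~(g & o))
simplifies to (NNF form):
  ~g | ~o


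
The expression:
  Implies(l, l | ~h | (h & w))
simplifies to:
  True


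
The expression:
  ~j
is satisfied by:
  {j: False}


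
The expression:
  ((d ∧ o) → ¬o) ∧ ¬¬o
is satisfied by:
  {o: True, d: False}


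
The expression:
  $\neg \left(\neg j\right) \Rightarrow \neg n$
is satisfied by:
  {n: False, j: False}
  {j: True, n: False}
  {n: True, j: False}


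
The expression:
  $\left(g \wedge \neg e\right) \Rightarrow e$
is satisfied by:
  {e: True, g: False}
  {g: False, e: False}
  {g: True, e: True}


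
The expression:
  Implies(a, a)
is always true.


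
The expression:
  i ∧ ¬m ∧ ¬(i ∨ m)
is never true.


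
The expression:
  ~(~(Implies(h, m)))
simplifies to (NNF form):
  m | ~h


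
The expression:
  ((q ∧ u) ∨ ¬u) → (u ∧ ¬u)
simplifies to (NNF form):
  u ∧ ¬q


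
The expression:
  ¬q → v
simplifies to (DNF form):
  q ∨ v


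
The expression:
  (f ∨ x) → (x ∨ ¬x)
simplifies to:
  True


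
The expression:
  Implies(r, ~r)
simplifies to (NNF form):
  ~r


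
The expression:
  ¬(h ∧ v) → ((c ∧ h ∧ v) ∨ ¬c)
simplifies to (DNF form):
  (h ∧ v) ∨ ¬c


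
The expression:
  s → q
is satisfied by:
  {q: True, s: False}
  {s: False, q: False}
  {s: True, q: True}


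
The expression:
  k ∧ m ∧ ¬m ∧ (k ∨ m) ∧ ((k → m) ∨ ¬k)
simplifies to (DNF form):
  False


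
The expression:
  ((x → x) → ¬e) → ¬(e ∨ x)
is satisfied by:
  {e: True, x: False}
  {x: False, e: False}
  {x: True, e: True}


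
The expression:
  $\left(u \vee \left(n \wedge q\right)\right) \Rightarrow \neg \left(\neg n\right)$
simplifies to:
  $n \vee \neg u$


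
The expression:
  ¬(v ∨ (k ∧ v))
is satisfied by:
  {v: False}


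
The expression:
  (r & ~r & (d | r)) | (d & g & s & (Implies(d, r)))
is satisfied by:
  {r: True, s: True, d: True, g: True}


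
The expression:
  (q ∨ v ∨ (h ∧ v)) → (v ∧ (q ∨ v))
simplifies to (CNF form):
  v ∨ ¬q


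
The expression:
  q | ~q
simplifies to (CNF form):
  True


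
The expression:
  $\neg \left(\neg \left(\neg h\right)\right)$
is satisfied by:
  {h: False}


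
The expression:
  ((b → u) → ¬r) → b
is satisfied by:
  {r: True, b: True}
  {r: True, b: False}
  {b: True, r: False}


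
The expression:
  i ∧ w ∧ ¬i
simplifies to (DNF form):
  False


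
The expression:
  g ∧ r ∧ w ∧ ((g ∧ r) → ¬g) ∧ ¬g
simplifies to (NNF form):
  False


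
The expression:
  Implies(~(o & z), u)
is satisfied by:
  {o: True, u: True, z: True}
  {o: True, u: True, z: False}
  {u: True, z: True, o: False}
  {u: True, z: False, o: False}
  {o: True, z: True, u: False}


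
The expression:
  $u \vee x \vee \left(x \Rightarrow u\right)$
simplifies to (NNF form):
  $\text{True}$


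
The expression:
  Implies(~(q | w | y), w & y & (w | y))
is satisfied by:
  {y: True, q: True, w: True}
  {y: True, q: True, w: False}
  {y: True, w: True, q: False}
  {y: True, w: False, q: False}
  {q: True, w: True, y: False}
  {q: True, w: False, y: False}
  {w: True, q: False, y: False}


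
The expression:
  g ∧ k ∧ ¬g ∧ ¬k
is never true.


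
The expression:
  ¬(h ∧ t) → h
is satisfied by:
  {h: True}


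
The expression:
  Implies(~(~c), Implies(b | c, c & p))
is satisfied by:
  {p: True, c: False}
  {c: False, p: False}
  {c: True, p: True}


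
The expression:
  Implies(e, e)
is always true.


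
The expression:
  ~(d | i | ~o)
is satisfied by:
  {o: True, d: False, i: False}


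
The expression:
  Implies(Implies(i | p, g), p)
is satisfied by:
  {p: True, i: True, g: False}
  {p: True, i: False, g: False}
  {p: True, g: True, i: True}
  {p: True, g: True, i: False}
  {i: True, g: False, p: False}


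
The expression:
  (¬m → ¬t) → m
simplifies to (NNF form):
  m ∨ t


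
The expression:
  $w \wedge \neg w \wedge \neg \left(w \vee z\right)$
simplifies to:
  $\text{False}$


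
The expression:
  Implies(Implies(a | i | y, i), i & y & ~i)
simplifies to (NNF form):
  ~i & (a | y)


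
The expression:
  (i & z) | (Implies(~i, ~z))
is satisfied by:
  {i: True, z: False}
  {z: False, i: False}
  {z: True, i: True}


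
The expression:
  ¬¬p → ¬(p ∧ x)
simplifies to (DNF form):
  ¬p ∨ ¬x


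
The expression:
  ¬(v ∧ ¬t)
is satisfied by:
  {t: True, v: False}
  {v: False, t: False}
  {v: True, t: True}


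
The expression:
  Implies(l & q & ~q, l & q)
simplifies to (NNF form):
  True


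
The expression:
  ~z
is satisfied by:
  {z: False}


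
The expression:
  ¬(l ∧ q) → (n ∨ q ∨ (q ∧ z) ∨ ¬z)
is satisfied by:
  {n: True, q: True, z: False}
  {n: True, z: False, q: False}
  {q: True, z: False, n: False}
  {q: False, z: False, n: False}
  {n: True, q: True, z: True}
  {n: True, z: True, q: False}
  {q: True, z: True, n: False}


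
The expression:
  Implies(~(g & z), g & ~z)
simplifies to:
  g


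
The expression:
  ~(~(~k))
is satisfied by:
  {k: False}


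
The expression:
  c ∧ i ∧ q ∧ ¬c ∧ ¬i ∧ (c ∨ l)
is never true.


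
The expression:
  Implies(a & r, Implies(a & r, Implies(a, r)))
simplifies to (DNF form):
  True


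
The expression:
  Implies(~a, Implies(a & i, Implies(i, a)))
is always true.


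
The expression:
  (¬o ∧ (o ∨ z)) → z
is always true.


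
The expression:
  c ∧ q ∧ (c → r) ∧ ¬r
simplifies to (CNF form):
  False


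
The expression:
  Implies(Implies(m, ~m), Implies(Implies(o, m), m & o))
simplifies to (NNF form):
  m | o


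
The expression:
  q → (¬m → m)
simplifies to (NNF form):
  m ∨ ¬q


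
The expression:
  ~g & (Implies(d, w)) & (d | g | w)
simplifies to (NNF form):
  w & ~g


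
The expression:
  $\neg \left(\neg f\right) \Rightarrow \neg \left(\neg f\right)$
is always true.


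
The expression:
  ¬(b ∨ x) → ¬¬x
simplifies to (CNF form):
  b ∨ x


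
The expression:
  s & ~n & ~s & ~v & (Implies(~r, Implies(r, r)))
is never true.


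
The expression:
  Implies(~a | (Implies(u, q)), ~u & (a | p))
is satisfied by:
  {p: True, a: True, u: False, q: False}
  {a: True, p: False, u: False, q: False}
  {q: True, p: True, a: True, u: False}
  {q: True, a: True, p: False, u: False}
  {p: True, q: False, a: False, u: False}
  {q: True, p: True, a: False, u: False}
  {p: True, u: True, a: True, q: False}
  {u: True, a: True, q: False, p: False}


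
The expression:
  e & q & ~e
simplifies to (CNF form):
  False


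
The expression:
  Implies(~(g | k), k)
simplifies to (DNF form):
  g | k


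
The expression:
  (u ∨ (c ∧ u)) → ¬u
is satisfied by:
  {u: False}


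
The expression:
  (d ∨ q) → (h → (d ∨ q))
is always true.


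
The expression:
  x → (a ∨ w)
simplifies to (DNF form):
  a ∨ w ∨ ¬x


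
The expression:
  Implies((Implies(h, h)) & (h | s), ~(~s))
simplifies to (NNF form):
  s | ~h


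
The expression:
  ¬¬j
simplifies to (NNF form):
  j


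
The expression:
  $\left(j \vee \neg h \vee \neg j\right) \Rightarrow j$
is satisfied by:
  {j: True}


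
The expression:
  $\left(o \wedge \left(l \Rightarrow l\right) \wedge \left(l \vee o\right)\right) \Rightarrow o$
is always true.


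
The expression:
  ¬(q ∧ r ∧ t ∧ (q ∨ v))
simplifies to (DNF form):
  ¬q ∨ ¬r ∨ ¬t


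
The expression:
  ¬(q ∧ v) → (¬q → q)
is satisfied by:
  {q: True}


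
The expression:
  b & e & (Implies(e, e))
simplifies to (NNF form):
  b & e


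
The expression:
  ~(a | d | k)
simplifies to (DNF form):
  ~a & ~d & ~k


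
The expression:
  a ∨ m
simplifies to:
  a ∨ m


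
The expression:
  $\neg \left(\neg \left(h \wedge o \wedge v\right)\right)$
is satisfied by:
  {h: True, o: True, v: True}


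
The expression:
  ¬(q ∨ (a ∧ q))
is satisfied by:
  {q: False}


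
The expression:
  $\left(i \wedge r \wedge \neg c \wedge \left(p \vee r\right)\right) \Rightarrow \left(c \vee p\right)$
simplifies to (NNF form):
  $c \vee p \vee \neg i \vee \neg r$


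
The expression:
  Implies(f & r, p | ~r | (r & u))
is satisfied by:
  {u: True, p: True, r: False, f: False}
  {u: True, p: False, r: False, f: False}
  {p: True, f: False, u: False, r: False}
  {f: False, p: False, u: False, r: False}
  {f: True, u: True, p: True, r: False}
  {f: True, u: True, p: False, r: False}
  {f: True, p: True, u: False, r: False}
  {f: True, p: False, u: False, r: False}
  {r: True, u: True, p: True, f: False}
  {r: True, u: True, p: False, f: False}
  {r: True, p: True, u: False, f: False}
  {r: True, p: False, u: False, f: False}
  {f: True, r: True, u: True, p: True}
  {f: True, r: True, u: True, p: False}
  {f: True, r: True, p: True, u: False}


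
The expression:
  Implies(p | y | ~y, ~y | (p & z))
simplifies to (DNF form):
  ~y | (p & z)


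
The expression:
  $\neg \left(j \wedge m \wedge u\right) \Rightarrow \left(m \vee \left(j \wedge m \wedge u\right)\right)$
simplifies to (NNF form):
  $m$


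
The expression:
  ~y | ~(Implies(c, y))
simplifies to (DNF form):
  ~y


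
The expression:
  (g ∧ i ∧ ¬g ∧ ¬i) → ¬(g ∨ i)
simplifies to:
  True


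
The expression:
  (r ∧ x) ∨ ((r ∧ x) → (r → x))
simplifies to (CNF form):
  True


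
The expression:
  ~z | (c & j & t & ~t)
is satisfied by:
  {z: False}


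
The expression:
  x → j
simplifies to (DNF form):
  j ∨ ¬x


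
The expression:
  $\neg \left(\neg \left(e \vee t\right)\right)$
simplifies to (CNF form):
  $e \vee t$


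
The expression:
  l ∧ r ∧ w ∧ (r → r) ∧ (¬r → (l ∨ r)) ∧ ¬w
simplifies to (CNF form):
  False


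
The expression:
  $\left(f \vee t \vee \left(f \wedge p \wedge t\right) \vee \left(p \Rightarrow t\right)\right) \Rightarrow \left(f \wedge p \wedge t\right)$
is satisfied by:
  {p: True, t: False, f: False}
  {p: True, f: True, t: True}


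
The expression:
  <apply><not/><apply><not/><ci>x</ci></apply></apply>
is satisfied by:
  {x: True}


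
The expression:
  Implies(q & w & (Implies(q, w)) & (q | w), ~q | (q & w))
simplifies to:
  True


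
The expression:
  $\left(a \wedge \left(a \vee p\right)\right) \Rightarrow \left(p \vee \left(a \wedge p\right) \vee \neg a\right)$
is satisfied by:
  {p: True, a: False}
  {a: False, p: False}
  {a: True, p: True}


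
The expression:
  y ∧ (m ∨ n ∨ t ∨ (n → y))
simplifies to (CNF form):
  y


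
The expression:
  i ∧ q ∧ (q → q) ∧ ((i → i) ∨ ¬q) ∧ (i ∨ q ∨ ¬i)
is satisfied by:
  {i: True, q: True}


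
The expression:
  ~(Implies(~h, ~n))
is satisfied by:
  {n: True, h: False}


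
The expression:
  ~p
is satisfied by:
  {p: False}


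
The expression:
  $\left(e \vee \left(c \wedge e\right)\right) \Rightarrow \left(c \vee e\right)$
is always true.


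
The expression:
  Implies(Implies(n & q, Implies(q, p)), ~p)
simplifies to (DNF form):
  ~p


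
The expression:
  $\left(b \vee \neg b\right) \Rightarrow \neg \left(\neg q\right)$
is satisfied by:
  {q: True}


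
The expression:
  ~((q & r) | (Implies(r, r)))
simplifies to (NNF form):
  False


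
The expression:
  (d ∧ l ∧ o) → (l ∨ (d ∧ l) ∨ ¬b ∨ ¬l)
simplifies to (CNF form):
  True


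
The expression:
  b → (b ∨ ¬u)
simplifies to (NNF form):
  True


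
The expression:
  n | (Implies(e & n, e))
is always true.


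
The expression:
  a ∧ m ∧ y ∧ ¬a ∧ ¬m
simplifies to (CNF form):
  False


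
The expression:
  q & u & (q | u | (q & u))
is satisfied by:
  {u: True, q: True}


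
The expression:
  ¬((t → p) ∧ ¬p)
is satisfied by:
  {t: True, p: True}
  {t: True, p: False}
  {p: True, t: False}


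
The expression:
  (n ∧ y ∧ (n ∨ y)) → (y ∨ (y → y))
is always true.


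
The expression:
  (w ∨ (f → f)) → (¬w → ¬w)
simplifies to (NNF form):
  True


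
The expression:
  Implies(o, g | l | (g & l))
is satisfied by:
  {l: True, g: True, o: False}
  {l: True, g: False, o: False}
  {g: True, l: False, o: False}
  {l: False, g: False, o: False}
  {o: True, l: True, g: True}
  {o: True, l: True, g: False}
  {o: True, g: True, l: False}


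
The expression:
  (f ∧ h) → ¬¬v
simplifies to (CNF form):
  v ∨ ¬f ∨ ¬h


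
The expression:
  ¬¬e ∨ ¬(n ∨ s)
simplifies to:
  e ∨ (¬n ∧ ¬s)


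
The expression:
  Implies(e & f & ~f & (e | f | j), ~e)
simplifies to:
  True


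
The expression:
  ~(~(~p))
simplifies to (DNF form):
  ~p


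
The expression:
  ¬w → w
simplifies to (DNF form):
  w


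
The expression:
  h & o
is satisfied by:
  {h: True, o: True}


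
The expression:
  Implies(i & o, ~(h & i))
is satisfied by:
  {h: False, o: False, i: False}
  {i: True, h: False, o: False}
  {o: True, h: False, i: False}
  {i: True, o: True, h: False}
  {h: True, i: False, o: False}
  {i: True, h: True, o: False}
  {o: True, h: True, i: False}


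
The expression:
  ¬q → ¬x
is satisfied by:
  {q: True, x: False}
  {x: False, q: False}
  {x: True, q: True}


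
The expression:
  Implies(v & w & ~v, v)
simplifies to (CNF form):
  True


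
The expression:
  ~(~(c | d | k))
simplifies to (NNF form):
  c | d | k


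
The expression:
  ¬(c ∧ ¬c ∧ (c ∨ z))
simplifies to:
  True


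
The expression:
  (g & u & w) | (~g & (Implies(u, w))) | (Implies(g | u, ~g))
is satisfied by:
  {u: True, w: True, g: False}
  {u: True, w: False, g: False}
  {w: True, u: False, g: False}
  {u: False, w: False, g: False}
  {u: True, g: True, w: True}


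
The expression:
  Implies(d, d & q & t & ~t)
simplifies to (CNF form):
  ~d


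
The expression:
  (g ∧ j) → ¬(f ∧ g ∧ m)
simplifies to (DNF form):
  ¬f ∨ ¬g ∨ ¬j ∨ ¬m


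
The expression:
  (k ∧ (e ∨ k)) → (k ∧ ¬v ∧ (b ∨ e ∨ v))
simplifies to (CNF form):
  (¬k ∨ ¬v) ∧ (b ∨ e ∨ ¬k) ∧ (b ∨ ¬k ∨ ¬v) ∧ (e ∨ ¬k ∨ ¬v)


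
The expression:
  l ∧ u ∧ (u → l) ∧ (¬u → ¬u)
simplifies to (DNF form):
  l ∧ u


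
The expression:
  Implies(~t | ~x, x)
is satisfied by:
  {x: True}


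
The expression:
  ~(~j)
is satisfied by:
  {j: True}


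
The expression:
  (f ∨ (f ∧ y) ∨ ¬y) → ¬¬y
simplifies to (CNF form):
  y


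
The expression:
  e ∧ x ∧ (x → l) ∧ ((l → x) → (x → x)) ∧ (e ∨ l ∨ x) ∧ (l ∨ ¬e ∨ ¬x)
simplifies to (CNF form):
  e ∧ l ∧ x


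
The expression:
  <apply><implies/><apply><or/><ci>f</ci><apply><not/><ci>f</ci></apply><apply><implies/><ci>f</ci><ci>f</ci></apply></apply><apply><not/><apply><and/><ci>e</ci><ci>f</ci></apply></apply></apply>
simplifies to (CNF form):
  <apply><or/><apply><not/><ci>e</ci></apply><apply><not/><ci>f</ci></apply></apply>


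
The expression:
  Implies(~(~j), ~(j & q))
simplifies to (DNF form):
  ~j | ~q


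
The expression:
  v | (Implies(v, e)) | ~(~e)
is always true.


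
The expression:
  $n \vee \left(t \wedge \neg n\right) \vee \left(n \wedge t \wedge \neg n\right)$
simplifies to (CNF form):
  $n \vee t$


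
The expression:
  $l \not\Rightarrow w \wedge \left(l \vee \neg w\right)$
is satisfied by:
  {l: True, w: False}


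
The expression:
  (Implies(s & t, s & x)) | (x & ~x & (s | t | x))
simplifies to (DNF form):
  x | ~s | ~t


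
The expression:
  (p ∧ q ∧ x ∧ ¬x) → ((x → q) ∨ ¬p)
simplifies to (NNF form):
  True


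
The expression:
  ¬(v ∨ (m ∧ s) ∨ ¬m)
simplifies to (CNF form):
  m ∧ ¬s ∧ ¬v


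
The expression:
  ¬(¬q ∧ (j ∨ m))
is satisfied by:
  {q: True, m: False, j: False}
  {j: True, q: True, m: False}
  {q: True, m: True, j: False}
  {j: True, q: True, m: True}
  {j: False, m: False, q: False}


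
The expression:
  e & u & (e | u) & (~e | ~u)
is never true.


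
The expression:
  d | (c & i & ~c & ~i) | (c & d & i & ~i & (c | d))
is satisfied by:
  {d: True}


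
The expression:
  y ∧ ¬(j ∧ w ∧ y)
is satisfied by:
  {y: True, w: False, j: False}
  {j: True, y: True, w: False}
  {w: True, y: True, j: False}


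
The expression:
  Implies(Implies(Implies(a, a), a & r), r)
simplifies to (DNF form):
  True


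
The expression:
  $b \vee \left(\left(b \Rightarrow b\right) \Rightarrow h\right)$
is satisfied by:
  {b: True, h: True}
  {b: True, h: False}
  {h: True, b: False}


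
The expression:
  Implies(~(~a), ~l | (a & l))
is always true.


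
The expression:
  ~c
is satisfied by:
  {c: False}


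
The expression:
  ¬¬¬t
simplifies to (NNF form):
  ¬t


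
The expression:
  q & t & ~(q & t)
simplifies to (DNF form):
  False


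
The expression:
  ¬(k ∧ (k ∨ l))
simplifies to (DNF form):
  ¬k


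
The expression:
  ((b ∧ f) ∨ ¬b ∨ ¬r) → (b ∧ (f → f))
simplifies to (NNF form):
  b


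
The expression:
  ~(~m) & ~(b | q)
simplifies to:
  m & ~b & ~q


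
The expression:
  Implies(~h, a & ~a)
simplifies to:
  h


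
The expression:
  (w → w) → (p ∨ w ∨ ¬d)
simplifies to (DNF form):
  p ∨ w ∨ ¬d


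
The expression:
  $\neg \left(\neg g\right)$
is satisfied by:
  {g: True}


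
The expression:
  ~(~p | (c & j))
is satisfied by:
  {p: True, c: False, j: False}
  {p: True, j: True, c: False}
  {p: True, c: True, j: False}


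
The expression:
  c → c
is always true.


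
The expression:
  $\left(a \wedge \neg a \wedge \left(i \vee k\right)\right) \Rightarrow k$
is always true.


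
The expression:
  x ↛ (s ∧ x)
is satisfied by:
  {x: True, s: False}


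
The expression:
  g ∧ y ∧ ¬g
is never true.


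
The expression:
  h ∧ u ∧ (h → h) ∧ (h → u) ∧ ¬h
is never true.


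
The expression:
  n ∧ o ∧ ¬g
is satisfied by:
  {o: True, n: True, g: False}


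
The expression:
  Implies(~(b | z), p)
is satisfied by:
  {b: True, z: True, p: True}
  {b: True, z: True, p: False}
  {b: True, p: True, z: False}
  {b: True, p: False, z: False}
  {z: True, p: True, b: False}
  {z: True, p: False, b: False}
  {p: True, z: False, b: False}


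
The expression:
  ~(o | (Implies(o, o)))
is never true.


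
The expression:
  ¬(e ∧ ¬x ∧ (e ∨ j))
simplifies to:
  x ∨ ¬e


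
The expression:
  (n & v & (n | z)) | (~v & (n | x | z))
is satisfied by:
  {n: True, x: True, z: True, v: False}
  {n: True, x: True, v: False, z: False}
  {n: True, z: True, v: False, x: False}
  {n: True, v: False, z: False, x: False}
  {n: True, x: True, v: True, z: True}
  {n: True, x: True, v: True, z: False}
  {n: True, v: True, z: True, x: False}
  {n: True, v: True, z: False, x: False}
  {z: True, x: True, v: False, n: False}
  {x: True, v: False, z: False, n: False}
  {z: True, x: False, v: False, n: False}


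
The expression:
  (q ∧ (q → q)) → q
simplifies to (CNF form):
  True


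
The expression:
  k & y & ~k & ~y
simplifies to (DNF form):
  False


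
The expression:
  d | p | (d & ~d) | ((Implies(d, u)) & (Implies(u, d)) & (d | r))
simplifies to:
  d | p | (r & ~u)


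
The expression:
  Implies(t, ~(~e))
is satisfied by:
  {e: True, t: False}
  {t: False, e: False}
  {t: True, e: True}


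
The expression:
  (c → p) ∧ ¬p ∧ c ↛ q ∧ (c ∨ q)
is never true.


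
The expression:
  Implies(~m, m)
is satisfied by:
  {m: True}


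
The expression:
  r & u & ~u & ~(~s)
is never true.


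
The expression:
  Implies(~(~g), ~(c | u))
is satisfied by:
  {c: False, g: False, u: False}
  {u: True, c: False, g: False}
  {c: True, u: False, g: False}
  {u: True, c: True, g: False}
  {g: True, u: False, c: False}


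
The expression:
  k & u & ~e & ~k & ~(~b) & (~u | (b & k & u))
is never true.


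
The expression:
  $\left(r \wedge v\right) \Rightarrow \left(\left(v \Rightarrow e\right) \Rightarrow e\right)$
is always true.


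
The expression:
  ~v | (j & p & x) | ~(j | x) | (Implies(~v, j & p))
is always true.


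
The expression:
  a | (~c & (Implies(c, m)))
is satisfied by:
  {a: True, c: False}
  {c: False, a: False}
  {c: True, a: True}


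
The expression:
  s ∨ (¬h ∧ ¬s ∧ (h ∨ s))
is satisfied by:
  {s: True}


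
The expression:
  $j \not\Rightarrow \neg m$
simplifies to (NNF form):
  $j \wedge m$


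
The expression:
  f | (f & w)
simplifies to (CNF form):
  f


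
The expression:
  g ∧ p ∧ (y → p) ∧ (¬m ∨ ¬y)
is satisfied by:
  {p: True, g: True, m: False, y: False}
  {y: True, p: True, g: True, m: False}
  {m: True, p: True, g: True, y: False}


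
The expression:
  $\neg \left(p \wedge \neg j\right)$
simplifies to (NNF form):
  $j \vee \neg p$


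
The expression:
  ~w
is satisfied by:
  {w: False}


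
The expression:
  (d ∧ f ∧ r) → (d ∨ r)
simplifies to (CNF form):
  True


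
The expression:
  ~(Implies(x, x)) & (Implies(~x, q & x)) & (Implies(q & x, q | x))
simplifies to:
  False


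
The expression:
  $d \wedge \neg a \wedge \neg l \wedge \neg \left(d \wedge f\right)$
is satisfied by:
  {d: True, f: False, l: False, a: False}


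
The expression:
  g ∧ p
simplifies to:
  g ∧ p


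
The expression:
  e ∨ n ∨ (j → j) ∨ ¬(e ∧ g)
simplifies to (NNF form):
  True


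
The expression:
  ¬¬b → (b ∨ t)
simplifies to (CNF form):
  True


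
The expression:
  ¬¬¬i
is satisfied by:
  {i: False}


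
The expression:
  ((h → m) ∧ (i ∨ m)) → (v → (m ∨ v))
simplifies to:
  True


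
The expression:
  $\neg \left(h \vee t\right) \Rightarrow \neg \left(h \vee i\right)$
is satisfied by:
  {t: True, h: True, i: False}
  {t: True, h: False, i: False}
  {h: True, t: False, i: False}
  {t: False, h: False, i: False}
  {i: True, t: True, h: True}
  {i: True, t: True, h: False}
  {i: True, h: True, t: False}


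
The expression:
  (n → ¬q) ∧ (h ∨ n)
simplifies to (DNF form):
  (h ∧ ¬n) ∨ (n ∧ ¬q)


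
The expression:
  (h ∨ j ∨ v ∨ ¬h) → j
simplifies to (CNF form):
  j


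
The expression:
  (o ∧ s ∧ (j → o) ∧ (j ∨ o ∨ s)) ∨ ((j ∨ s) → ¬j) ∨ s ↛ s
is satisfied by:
  {s: True, o: True, j: False}
  {s: True, o: False, j: False}
  {o: True, s: False, j: False}
  {s: False, o: False, j: False}
  {j: True, s: True, o: True}


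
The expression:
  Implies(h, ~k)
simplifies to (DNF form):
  ~h | ~k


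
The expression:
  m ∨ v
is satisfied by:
  {m: True, v: True}
  {m: True, v: False}
  {v: True, m: False}


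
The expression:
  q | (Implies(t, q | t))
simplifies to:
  True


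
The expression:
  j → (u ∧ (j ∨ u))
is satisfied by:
  {u: True, j: False}
  {j: False, u: False}
  {j: True, u: True}


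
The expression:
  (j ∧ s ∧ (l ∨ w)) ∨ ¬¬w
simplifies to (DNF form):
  w ∨ (j ∧ l ∧ s)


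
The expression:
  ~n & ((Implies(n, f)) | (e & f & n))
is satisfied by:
  {n: False}


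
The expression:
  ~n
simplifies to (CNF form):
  ~n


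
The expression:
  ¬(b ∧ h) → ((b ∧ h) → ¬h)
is always true.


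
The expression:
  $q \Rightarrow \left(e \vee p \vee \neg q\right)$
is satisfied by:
  {p: True, e: True, q: False}
  {p: True, e: False, q: False}
  {e: True, p: False, q: False}
  {p: False, e: False, q: False}
  {p: True, q: True, e: True}
  {p: True, q: True, e: False}
  {q: True, e: True, p: False}


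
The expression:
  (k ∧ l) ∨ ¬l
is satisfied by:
  {k: True, l: False}
  {l: False, k: False}
  {l: True, k: True}


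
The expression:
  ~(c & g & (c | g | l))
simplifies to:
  ~c | ~g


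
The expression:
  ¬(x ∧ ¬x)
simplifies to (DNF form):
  True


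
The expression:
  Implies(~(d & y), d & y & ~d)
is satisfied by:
  {d: True, y: True}


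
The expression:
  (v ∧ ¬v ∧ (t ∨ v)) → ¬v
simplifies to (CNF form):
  True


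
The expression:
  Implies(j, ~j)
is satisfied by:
  {j: False}


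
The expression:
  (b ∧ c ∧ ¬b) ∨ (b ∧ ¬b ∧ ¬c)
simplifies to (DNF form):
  False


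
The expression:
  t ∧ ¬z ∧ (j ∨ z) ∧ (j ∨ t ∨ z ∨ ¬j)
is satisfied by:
  {t: True, j: True, z: False}


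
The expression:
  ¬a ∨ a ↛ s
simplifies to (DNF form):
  ¬a ∨ ¬s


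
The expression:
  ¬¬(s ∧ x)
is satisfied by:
  {s: True, x: True}


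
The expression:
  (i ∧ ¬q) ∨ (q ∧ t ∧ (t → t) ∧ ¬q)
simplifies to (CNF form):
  i ∧ ¬q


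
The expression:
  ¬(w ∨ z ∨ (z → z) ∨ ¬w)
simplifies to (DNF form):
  False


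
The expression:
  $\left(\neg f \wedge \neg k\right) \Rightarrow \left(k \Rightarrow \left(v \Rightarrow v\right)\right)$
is always true.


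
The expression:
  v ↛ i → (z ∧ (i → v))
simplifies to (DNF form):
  i ∨ z ∨ ¬v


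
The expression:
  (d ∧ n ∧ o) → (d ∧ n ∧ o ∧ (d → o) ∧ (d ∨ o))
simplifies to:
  True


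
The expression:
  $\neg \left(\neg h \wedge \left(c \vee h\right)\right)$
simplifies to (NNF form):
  $h \vee \neg c$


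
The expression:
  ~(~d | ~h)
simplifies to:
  d & h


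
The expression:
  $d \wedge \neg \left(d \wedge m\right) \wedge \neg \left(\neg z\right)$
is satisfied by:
  {z: True, d: True, m: False}


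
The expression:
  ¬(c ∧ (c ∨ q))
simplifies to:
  ¬c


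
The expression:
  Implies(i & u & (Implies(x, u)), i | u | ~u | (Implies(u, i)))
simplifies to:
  True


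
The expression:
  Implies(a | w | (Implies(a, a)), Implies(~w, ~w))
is always true.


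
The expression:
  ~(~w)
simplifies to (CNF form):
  w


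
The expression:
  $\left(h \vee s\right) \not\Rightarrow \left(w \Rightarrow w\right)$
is never true.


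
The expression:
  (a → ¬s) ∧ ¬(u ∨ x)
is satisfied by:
  {x: False, u: False, s: False, a: False}
  {a: True, x: False, u: False, s: False}
  {s: True, x: False, u: False, a: False}


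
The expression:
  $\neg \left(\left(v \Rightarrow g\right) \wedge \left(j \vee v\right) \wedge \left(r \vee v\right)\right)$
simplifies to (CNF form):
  $\left(v \vee \neg v\right) \wedge \left(\neg g \vee \neg v\right) \wedge \left(v \vee \neg j \vee \neg r\right) \wedge \left(v \vee \neg j \vee \neg v\right) \wedge \left(v \vee \neg r \vee \neg v\right) \wedge \left(\neg g \vee \neg j \vee \neg r\right) \wedge \left(\neg g \vee \neg j \vee \neg v\right) \wedge \left(\neg g \vee \neg r \vee \neg v\right)$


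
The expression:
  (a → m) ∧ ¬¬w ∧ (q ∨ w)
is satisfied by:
  {w: True, m: True, a: False}
  {w: True, m: False, a: False}
  {w: True, a: True, m: True}


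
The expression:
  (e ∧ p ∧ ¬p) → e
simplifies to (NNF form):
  True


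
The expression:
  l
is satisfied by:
  {l: True}


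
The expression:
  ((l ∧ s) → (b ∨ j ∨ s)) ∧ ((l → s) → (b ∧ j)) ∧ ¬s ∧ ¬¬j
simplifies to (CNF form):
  j ∧ ¬s ∧ (b ∨ l)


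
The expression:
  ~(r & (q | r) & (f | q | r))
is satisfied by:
  {r: False}


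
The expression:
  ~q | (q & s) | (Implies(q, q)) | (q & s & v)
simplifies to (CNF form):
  True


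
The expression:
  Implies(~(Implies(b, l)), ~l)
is always true.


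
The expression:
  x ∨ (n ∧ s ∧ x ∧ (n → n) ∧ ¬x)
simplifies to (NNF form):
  x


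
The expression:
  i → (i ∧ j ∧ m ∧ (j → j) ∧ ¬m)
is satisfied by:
  {i: False}
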